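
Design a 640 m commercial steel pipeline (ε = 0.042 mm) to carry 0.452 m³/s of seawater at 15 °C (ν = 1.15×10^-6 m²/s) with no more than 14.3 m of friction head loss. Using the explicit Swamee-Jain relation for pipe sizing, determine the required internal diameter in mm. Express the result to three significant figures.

D ≈ 402 mm

Swamee-Jain (Type III): D = 0.66·[ε^1.25·(LQ²/(gh_f))^4.75 + ν·Q^9.4·(L/(gh_f))^5.2]^0.04
LQ²/(gh_f) = 0.9321; L/(gh_f) = 4.562
Term 1 = ε^1.25·(…)^4.75 = 2.42×10^-6; Term 2 = ν·Q^9.4·(…)^5.2 = 1.76×10^-6
D = 0.66·(2.42×10^-6 + 1.76×10^-6)^0.04 = 0.4022 m = 402 mm
Check: V = 3.56 m/s, Re = 1.24×10^6, f = 0.01335, h_f = 13.7 m ≈ 14.3 m ✓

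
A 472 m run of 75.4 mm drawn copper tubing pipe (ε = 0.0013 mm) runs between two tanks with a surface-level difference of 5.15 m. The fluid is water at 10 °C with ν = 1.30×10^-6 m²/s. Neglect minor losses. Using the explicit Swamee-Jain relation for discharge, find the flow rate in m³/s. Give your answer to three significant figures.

Q ≈ 0.00393 m³/s

Swamee-Jain (Type II): Q = -0.965·√(gD⁵h_f/L)·ln[ε/(3.7D) + √(3.17ν²L/(gD³h_f))]
√(gD⁵h_f/L) = √(9.81·0.0754⁵·5.15/472) = 5.107×10^-4
ε/(3.7D) = 4.66×10^-6; √(3.17ν²L/(gD³h_f)) = 3.42×10^-4
Q = -0.965·5.107×10^-4·ln(3.464×10^-4) = 0.003927 m³/s
Check: V = 0.880 m/s, Re = 5.10×10^4, f = 0.02074, h_f = 5.12 m ≈ 5.15 m ✓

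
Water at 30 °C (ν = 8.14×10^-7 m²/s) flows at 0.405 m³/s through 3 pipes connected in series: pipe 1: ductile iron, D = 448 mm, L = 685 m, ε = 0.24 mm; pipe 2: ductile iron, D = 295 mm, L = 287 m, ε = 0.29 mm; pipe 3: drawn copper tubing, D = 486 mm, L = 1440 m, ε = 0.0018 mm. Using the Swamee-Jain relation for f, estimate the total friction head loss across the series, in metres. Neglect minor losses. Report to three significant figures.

Pipe 1: V = 2.569 m/s, Re = 1.41×10^6, ε/D = 5.36×10^-4, f = 0.01739, h_1 = f(L/D)V²/2g = 8.945 m
Pipe 2: V = 5.925 m/s, Re = 2.15×10^6, ε/D = 9.83×10^-4, f = 0.01976, h_2 = f(L/D)V²/2g = 34.40 m
Pipe 3: V = 2.183 m/s, Re = 1.30×10^6, ε/D = 3.70×10^-6, f = 0.01122, h_3 = f(L/D)V²/2g = 8.073 m
Series → Q common, losses add: H = Σh = 51.42 m

H ≈ 51.4 m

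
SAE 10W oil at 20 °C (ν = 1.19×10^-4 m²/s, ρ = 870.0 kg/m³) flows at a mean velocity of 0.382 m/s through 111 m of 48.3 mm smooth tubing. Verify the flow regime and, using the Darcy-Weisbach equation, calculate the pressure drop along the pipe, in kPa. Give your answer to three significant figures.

Re = VD/ν = 0.382·0.04830/1.19×10^-4 = 155 → laminar (Re < 2300)
f = 64/Re = 0.4128
h_f = f(L/D)V²/(2g) = 0.4128·(111/0.04830)·0.382²/(2·9.81) = 7.055 m
Δp = ρg·h_f = 870.0·9.81·7.055 = 60.22 kPa

Δp ≈ 60.2 kPa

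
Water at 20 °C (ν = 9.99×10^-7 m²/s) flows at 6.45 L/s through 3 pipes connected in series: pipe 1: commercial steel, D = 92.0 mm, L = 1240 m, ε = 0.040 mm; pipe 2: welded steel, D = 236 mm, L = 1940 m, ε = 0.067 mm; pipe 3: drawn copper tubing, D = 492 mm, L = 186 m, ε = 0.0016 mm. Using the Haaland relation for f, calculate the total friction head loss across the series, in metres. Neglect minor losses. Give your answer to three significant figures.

Pipe 1: V = 0.9703 m/s, Re = 8.94×10^4, ε/D = 4.35×10^-4, f = 0.02010, h_1 = f(L/D)V²/2g = 13.00 m
Pipe 2: V = 0.1475 m/s, Re = 3.48×10^4, ε/D = 2.84×10^-4, f = 0.02320, h_2 = f(L/D)V²/2g = 0.2113 m
Pipe 3: V = 0.03393 m/s, Re = 1.67×10^4, ε/D = 3.25×10^-6, f = 0.02695, h_3 = f(L/D)V²/2g = 5.978×10^-4 m
Series → Q common, losses add: H = Σh = 13.21 m

H ≈ 13.2 m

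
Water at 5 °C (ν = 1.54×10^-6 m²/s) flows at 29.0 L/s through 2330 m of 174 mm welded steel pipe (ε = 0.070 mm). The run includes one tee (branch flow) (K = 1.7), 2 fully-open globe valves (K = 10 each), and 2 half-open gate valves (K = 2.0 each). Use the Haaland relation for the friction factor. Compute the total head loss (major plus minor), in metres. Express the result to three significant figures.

H_L ≈ 21.1 m

V = 4Q/(πD²) = 1.220 m/s; V²/2g = 0.07581 m
Re = 1.38×10^5, ε/D = 4.02×10^-4 → f = 0.01885 (Haaland)
Major: h_f = f(L/D)·V²/2g = 0.01885·13391·0.07581 = 19.14 m
Minor: ΣK = 25.7; h_m = ΣK·V²/2g = 1.948 m
Total H_L = 19.14 + 1.948 = 21.09 m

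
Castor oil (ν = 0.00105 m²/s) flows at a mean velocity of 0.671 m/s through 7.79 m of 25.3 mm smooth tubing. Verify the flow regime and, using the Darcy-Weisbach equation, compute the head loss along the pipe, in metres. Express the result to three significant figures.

Re = VD/ν = 0.671·0.02530/0.00105 = 16.2 → laminar (Re < 2300)
f = 64/Re = 3.958
h_f = f(L/D)V²/(2g) = 3.958·(7.79/0.02530)·0.671²/(2·9.81) = 27.97 m

h_f ≈ 28.0 m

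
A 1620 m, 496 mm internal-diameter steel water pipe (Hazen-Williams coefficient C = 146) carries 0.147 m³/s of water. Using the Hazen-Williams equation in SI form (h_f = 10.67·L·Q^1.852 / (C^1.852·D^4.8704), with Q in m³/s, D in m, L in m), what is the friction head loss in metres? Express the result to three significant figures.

h_f ≈ 1.48 m

h_f = 10.67·1620·0.147^1.852 / (146^1.852·0.496^4.8704) = 1.480 m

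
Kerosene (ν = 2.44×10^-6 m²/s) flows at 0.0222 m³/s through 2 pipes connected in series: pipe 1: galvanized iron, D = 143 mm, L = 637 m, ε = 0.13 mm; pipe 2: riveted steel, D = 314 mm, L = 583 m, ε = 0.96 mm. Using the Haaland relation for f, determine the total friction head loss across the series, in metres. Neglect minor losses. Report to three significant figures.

H ≈ 9.82 m

Pipe 1: V = 1.382 m/s, Re = 8.10×10^4, ε/D = 9.09×10^-4, f = 0.02211, h_1 = f(L/D)V²/2g = 9.592 m
Pipe 2: V = 0.2867 m/s, Re = 3.69×10^4, ε/D = 0.00306, f = 0.02926, h_2 = f(L/D)V²/2g = 0.2276 m
Series → Q common, losses add: H = Σh = 9.820 m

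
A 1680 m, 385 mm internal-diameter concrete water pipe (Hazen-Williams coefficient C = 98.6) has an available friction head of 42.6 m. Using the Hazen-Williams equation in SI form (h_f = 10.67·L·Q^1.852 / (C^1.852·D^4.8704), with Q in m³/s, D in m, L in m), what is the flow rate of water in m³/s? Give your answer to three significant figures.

Rearranging: Q = [h_f·C^1.852·D^4.8704 / (10.67·L)]^(1/1.852)
Q = [42.6·98.6^1.852·0.385^4.8704 / (10.67·1680)]^0.540 = 0.3068 m³/s

Q ≈ 0.307 m³/s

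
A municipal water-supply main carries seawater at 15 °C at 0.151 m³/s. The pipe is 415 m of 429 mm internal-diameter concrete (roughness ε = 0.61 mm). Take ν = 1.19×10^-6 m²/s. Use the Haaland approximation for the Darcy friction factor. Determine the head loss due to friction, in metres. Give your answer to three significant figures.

h_f ≈ 1.18 m

V = 4Q/(πD²) = 4·0.151/(π·0.429²) = 1.045 m/s
Re = VD/ν = 1.045·0.429/1.19×10^-6 = 3.77×10^5 → turbulent
ε/D = 0.61/429 = 0.00142
Haaland: f = 0.02201
h_f = f(L/D)V²/(2g) = 0.02201·(415/0.429)·1.045²/(2·9.81) = 1.184 m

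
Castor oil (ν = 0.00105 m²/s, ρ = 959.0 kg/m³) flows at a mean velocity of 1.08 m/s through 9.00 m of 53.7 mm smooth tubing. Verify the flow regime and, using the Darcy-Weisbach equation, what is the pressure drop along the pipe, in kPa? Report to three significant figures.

Re = VD/ν = 1.08·0.05370/0.00105 = 55.2 → laminar (Re < 2300)
f = 64/Re = 1.159
h_f = f(L/D)V²/(2g) = 1.159·(9.00/0.05370)·1.08²/(2·9.81) = 11.54 m
Δp = ρg·h_f = 959.0·9.81·11.54 = 108.6 kPa

Δp ≈ 109 kPa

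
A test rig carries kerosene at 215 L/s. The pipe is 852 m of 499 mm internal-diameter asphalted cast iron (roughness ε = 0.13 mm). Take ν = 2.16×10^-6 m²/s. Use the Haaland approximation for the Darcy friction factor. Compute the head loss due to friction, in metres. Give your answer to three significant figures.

h_f ≈ 1.77 m

V = 4Q/(πD²) = 4·0.215/(π·0.499²) = 1.099 m/s
Re = VD/ν = 1.099·0.499/2.16×10^-6 = 2.54×10^5 → turbulent
ε/D = 0.13/499 = 2.61×10^-4
Haaland: f = 0.01680
h_f = f(L/D)V²/(2g) = 0.01680·(852/0.499)·1.099²/(2·9.81) = 1.767 m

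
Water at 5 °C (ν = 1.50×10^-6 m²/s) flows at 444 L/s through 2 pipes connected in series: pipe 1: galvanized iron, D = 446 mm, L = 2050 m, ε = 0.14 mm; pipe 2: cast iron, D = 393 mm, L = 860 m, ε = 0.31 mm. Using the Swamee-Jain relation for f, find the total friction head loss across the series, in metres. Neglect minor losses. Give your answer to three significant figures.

Pipe 1: V = 2.842 m/s, Re = 8.45×10^5, ε/D = 3.14×10^-4, f = 0.01600, h_1 = f(L/D)V²/2g = 30.27 m
Pipe 2: V = 3.660 m/s, Re = 9.59×10^5, ε/D = 7.89×10^-4, f = 0.01902, h_2 = f(L/D)V²/2g = 28.42 m
Series → Q common, losses add: H = Σh = 58.69 m

H ≈ 58.7 m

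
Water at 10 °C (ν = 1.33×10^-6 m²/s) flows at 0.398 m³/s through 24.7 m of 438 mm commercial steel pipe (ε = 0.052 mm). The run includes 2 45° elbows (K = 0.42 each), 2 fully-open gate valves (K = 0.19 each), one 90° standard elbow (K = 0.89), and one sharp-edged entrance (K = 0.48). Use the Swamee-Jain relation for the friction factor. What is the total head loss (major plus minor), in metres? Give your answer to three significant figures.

H_L ≈ 1.20 m

V = 4Q/(πD²) = 2.641 m/s; V²/2g = 0.3556 m
Re = 8.70×10^5, ε/D = 1.19×10^-4 → f = 0.01393 (Swamee-Jain)
Major: h_f = f(L/D)·V²/2g = 0.01393·56.39·0.3556 = 0.2793 m
Minor: ΣK = 2.59; h_m = ΣK·V²/2g = 0.9211 m
Total H_L = 0.2793 + 0.9211 = 1.200 m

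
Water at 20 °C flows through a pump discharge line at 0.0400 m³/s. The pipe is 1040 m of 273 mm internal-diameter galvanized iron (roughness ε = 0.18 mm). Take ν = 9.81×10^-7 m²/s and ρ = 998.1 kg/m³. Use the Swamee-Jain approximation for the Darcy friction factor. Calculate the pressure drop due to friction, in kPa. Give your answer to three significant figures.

V = 4Q/(πD²) = 4·0.0400/(π·0.273²) = 0.6834 m/s
Re = VD/ν = 0.6834·0.273/9.81×10^-7 = 1.90×10^5 → turbulent
ε/D = 0.18/273 = 6.59×10^-4
Swamee-Jain: f = 0.01981
h_f = f(L/D)V²/(2g) = 0.01981·(1040/0.273)·0.6834²/(2·9.81) = 1.796 m
Δp = ρg·h_f = 998.1·9.81·1.796 = 17.58 kPa

Δp ≈ 17.6 kPa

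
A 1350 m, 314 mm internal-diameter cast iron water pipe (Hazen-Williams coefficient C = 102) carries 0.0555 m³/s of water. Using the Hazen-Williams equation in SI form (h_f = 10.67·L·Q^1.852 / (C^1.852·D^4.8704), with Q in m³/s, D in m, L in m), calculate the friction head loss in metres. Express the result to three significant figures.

h_f = 10.67·1350·0.0555^1.852 / (102^1.852·0.314^4.8704) = 3.657 m

h_f ≈ 3.66 m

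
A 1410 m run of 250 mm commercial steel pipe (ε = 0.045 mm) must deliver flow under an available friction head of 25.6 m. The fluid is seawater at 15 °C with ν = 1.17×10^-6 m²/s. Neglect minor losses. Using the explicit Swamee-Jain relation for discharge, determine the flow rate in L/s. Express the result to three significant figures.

Q ≈ 119 L/s

Swamee-Jain (Type II): Q = -0.965·√(gD⁵h_f/L)·ln[ε/(3.7D) + √(3.17ν²L/(gD³h_f))]
√(gD⁵h_f/L) = √(9.81·0.250⁵·25.6/1410) = 0.01319
ε/(3.7D) = 4.86×10^-5; √(3.17ν²L/(gD³h_f)) = 3.95×10^-5
Q = -0.965·0.01319·ln(8.814×10^-5) = 0.1188 m³/s
Check: V = 2.42 m/s, Re = 5.17×10^5, f = 0.01527, h_f = 25.7 m ≈ 25.6 m ✓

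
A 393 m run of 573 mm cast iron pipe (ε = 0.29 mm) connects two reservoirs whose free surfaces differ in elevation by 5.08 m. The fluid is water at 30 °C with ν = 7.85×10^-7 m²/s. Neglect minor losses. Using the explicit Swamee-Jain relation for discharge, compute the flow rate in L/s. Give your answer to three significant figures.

Q ≈ 754 L/s

Swamee-Jain (Type II): Q = -0.965·√(gD⁵h_f/L)·ln[ε/(3.7D) + √(3.17ν²L/(gD³h_f))]
√(gD⁵h_f/L) = √(9.81·0.573⁵·5.08/393) = 0.08850
ε/(3.7D) = 1.37×10^-4; √(3.17ν²L/(gD³h_f)) = 9.05×10^-6
Q = -0.965·0.08850·ln(1.458×10^-4) = 0.7544 m³/s
Check: V = 2.93 m/s, Re = 2.14×10^6, f = 0.01705, h_f = 5.10 m ≈ 5.08 m ✓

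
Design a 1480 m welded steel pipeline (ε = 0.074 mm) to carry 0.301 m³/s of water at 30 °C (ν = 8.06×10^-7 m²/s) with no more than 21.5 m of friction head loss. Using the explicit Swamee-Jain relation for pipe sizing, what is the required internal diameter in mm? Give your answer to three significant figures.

Swamee-Jain (Type III): D = 0.66·[ε^1.25·(LQ²/(gh_f))^4.75 + ν·Q^9.4·(L/(gh_f))^5.2]^0.04
LQ²/(gh_f) = 0.6358; L/(gh_f) = 7.017
Term 1 = ε^1.25·(…)^4.75 = 7.98×10^-7; Term 2 = ν·Q^9.4·(…)^5.2 = 2.54×10^-7
D = 0.66·(7.98×10^-7 + 2.54×10^-7)^0.04 = 0.3806 m = 381 mm
Check: V = 2.65 m/s, Re = 1.25×10^6, f = 0.01454, h_f = 20.2 m ≈ 21.5 m ✓

D ≈ 381 mm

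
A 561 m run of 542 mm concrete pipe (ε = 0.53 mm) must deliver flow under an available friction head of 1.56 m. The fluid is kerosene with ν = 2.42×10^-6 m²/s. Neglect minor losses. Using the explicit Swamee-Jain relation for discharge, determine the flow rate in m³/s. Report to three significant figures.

Swamee-Jain (Type II): Q = -0.965·√(gD⁵h_f/L)·ln[ε/(3.7D) + √(3.17ν²L/(gD³h_f))]
√(gD⁵h_f/L) = √(9.81·0.542⁵·1.56/561) = 0.03572
ε/(3.7D) = 2.64×10^-4; √(3.17ν²L/(gD³h_f)) = 6.54×10^-5
Q = -0.965·0.03572·ln(3.297×10^-4) = 0.2764 m³/s
Check: V = 1.20 m/s, Re = 2.68×10^5, f = 0.02076, h_f = 1.57 m ≈ 1.56 m ✓

Q ≈ 0.276 m³/s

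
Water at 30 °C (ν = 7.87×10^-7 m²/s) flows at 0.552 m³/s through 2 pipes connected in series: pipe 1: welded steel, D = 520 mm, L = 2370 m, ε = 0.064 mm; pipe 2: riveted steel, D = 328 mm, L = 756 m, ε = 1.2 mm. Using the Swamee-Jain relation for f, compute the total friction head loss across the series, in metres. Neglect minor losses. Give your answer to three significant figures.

H ≈ 160 m

Pipe 1: V = 2.599 m/s, Re = 1.72×10^6, ε/D = 1.23×10^-4, f = 0.01336, h_1 = f(L/D)V²/2g = 20.97 m
Pipe 2: V = 6.533 m/s, Re = 2.72×10^6, ε/D = 0.00366, f = 0.02776, h_2 = f(L/D)V²/2g = 139.2 m
Series → Q common, losses add: H = Σh = 160.2 m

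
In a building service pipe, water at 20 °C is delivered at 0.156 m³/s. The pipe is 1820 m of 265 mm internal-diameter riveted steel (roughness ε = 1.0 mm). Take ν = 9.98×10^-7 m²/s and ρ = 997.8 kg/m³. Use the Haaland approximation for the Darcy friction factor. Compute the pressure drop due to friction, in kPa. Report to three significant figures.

V = 4Q/(πD²) = 4·0.156/(π·0.265²) = 2.828 m/s
Re = VD/ν = 2.828·0.265/9.98×10^-7 = 7.51×10^5 → turbulent
ε/D = 1.0/265 = 0.00377
Haaland: f = 0.02813
h_f = f(L/D)V²/(2g) = 0.02813·(1820/0.265)·2.828²/(2·9.81) = 78.78 m
Δp = ρg·h_f = 997.8·9.81·78.78 = 771.1 kPa

Δp ≈ 771 kPa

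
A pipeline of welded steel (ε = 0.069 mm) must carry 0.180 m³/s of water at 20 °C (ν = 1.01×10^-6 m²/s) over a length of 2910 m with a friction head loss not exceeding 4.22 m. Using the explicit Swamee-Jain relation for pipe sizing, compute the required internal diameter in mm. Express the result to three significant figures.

D ≈ 494 mm

Swamee-Jain (Type III): D = 0.66·[ε^1.25·(LQ²/(gh_f))^4.75 + ν·Q^9.4·(L/(gh_f))^5.2]^0.04
LQ²/(gh_f) = 2.277; L/(gh_f) = 70.29
Term 1 = ε^1.25·(…)^4.75 = 3.14×10^-4; Term 2 = ν·Q^9.4·(…)^5.2 = 4.05×10^-4
D = 0.66·(3.14×10^-4 + 4.05×10^-4)^0.04 = 0.4941 m = 494 mm
Check: V = 0.939 m/s, Re = 4.59×10^5, f = 0.01504, h_f = 3.98 m ≈ 4.22 m ✓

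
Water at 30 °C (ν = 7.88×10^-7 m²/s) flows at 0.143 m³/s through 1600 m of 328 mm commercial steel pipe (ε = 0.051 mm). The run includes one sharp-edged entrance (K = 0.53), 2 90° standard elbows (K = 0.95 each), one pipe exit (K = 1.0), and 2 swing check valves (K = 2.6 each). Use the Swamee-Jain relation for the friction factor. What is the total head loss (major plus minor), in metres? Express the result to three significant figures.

V = 4Q/(πD²) = 1.692 m/s; V²/2g = 0.1460 m
Re = 7.04×10^5, ε/D = 1.55×10^-4 → f = 0.01462 (Swamee-Jain)
Major: h_f = f(L/D)·V²/2g = 0.01462·4878·0.1460 = 10.41 m
Minor: ΣK = 8.63; h_m = ΣK·V²/2g = 1.260 m
Total H_L = 10.41 + 1.260 = 11.67 m

H_L ≈ 11.7 m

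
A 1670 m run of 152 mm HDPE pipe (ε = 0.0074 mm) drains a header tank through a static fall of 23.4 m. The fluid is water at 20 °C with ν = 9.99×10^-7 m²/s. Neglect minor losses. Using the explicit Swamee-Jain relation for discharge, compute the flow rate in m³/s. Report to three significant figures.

Swamee-Jain (Type II): Q = -0.965·√(gD⁵h_f/L)·ln[ε/(3.7D) + √(3.17ν²L/(gD³h_f))]
√(gD⁵h_f/L) = √(9.81·0.152⁵·23.4/1670) = 0.003340
ε/(3.7D) = 1.32×10^-5; √(3.17ν²L/(gD³h_f)) = 8.10×10^-5
Q = -0.965·0.003340·ln(9.411×10^-5) = 0.02988 m³/s
Check: V = 1.65 m/s, Re = 2.51×10^5, f = 0.01537, h_f = 23.3 m ≈ 23.4 m ✓

Q ≈ 0.0299 m³/s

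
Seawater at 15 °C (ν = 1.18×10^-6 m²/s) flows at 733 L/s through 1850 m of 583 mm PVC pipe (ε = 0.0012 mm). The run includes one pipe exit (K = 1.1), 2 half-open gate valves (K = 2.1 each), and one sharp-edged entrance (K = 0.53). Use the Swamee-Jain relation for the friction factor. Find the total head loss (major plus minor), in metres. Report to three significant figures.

V = 4Q/(πD²) = 2.746 m/s; V²/2g = 0.3843 m
Re = 1.36×10^6, ε/D = 2.06×10^-6 → f = 0.01110 (Swamee-Jain)
Major: h_f = f(L/D)·V²/2g = 0.01110·3173·0.3843 = 13.53 m
Minor: ΣK = 5.83; h_m = ΣK·V²/2g = 2.240 m
Total H_L = 13.53 + 2.240 = 15.77 m

H_L ≈ 15.8 m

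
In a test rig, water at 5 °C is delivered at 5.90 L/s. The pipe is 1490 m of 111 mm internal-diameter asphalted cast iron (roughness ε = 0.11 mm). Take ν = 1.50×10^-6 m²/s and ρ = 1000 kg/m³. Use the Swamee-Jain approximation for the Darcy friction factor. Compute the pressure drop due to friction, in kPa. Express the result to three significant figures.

V = 4Q/(πD²) = 4·0.00590/(π·0.111²) = 0.6097 m/s
Re = VD/ν = 0.6097·0.111/1.50×10^-6 = 4.51×10^4 → turbulent
ε/D = 0.11/111 = 9.91×10^-4
Swamee-Jain: f = 0.02450
h_f = f(L/D)V²/(2g) = 0.02450·(1490/0.111)·0.6097²/(2·9.81) = 6.232 m
Δp = ρg·h_f = 1000·9.81·6.232 = 61.13 kPa

Δp ≈ 61.1 kPa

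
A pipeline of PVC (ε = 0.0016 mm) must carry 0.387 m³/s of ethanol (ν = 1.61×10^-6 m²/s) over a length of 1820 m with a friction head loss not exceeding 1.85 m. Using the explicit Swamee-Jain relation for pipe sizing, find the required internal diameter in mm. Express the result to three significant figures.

D ≈ 707 mm

Swamee-Jain (Type III): D = 0.66·[ε^1.25·(LQ²/(gh_f))^4.75 + ν·Q^9.4·(L/(gh_f))^5.2]^0.04
LQ²/(gh_f) = 15.02; L/(gh_f) = 100.3
Term 1 = ε^1.25·(…)^4.75 = 0.0221; Term 2 = ν·Q^9.4·(…)^5.2 = 5.47
D = 0.66·(0.0221 + 5.47)^0.04 = 0.7065 m = 707 mm
Check: V = 0.987 m/s, Re = 4.33×10^5, f = 0.01347, h_f = 1.72 m ≈ 1.85 m ✓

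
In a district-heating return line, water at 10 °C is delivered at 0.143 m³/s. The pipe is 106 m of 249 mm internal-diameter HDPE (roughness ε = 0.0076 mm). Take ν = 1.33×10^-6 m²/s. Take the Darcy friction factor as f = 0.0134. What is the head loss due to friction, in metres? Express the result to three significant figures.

h_f ≈ 2.51 m

V = 4Q/(πD²) = 4·0.143/(π·0.249²) = 2.937 m/s
h_f = f(L/D)V²/(2g) = 0.01340·(106/0.249)·2.937²/(2·9.81) = 2.507 m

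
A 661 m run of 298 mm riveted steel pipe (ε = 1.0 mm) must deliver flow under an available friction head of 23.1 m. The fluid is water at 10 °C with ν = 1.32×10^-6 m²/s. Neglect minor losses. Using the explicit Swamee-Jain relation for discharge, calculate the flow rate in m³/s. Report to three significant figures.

Q ≈ 0.191 m³/s

Swamee-Jain (Type II): Q = -0.965·√(gD⁵h_f/L)·ln[ε/(3.7D) + √(3.17ν²L/(gD³h_f))]
√(gD⁵h_f/L) = √(9.81·0.298⁵·23.1/661) = 0.02838
ε/(3.7D) = 9.07×10^-4; √(3.17ν²L/(gD³h_f)) = 2.47×10^-5
Q = -0.965·0.02838·ln(9.316×10^-4) = 0.1912 m³/s
Check: V = 2.74 m/s, Re = 6.19×10^5, f = 0.02730, h_f = 23.2 m ≈ 23.1 m ✓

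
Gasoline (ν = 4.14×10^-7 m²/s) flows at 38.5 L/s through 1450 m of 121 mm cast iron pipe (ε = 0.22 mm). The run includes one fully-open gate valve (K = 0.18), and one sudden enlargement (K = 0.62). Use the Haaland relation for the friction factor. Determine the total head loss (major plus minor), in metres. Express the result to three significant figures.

H_L ≈ 158 m

V = 4Q/(πD²) = 3.348 m/s; V²/2g = 0.5713 m
Re = 9.79×10^5, ε/D = 0.00182 → f = 0.02306 (Haaland)
Major: h_f = f(L/D)·V²/2g = 0.02306·11983·0.5713 = 157.9 m
Minor: ΣK = 0.800; h_m = ΣK·V²/2g = 0.4571 m
Total H_L = 157.9 + 0.4571 = 158.4 m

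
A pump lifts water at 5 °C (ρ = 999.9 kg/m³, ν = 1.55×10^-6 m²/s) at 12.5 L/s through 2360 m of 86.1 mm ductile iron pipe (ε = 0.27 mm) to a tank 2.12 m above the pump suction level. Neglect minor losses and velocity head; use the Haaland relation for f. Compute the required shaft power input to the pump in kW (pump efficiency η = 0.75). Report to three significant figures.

P_shaft ≈ 29.3 kW

V = 4Q/(πD²) = 2.147 m/s; Re = 1.19×10^5; ε/D = 0.00314; f = 0.02751
h_f = f(L/D)V²/2g = 177.1 m
Total head H = z + h_f = 2.12 + 177.1 = 179.3 m
P_hyd = ρgQH = 999.9·9.81·0.0125·179.3 = 21.98 kW
P_shaft = P_hyd/η = 21.98/0.75 = 29.31 kW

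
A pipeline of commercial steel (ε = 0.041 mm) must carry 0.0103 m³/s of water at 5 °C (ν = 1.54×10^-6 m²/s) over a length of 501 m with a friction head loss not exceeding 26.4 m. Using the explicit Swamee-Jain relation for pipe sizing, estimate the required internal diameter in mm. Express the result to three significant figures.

D ≈ 81.6 mm

Swamee-Jain (Type III): D = 0.66·[ε^1.25·(LQ²/(gh_f))^4.75 + ν·Q^9.4·(L/(gh_f))^5.2]^0.04
LQ²/(gh_f) = 2.052×10^-4; L/(gh_f) = 1.934
Term 1 = ε^1.25·(…)^4.75 = 9.98×10^-24; Term 2 = ν·Q^9.4·(…)^5.2 = 9.96×10^-24
D = 0.66·(9.98×10^-24 + 9.96×10^-24)^0.04 = 0.08157 m = 81.6 mm
Check: V = 1.97 m/s, Re = 1.04×10^5, f = 0.02032, h_f = 24.7 m ≈ 26.4 m ✓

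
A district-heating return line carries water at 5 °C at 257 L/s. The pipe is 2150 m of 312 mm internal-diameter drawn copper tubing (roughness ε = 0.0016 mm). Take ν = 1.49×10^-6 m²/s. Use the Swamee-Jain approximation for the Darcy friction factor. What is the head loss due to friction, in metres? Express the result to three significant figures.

V = 4Q/(πD²) = 4·0.257/(π·0.312²) = 3.362 m/s
Re = VD/ν = 3.362·0.312/1.49×10^-6 = 7.04×10^5 → turbulent
ε/D = 0.0016/312 = 5.13×10^-6
Swamee-Jain: f = 0.01243
h_f = f(L/D)V²/(2g) = 0.01243·(2150/0.312)·3.362²/(2·9.81) = 49.32 m

h_f ≈ 49.3 m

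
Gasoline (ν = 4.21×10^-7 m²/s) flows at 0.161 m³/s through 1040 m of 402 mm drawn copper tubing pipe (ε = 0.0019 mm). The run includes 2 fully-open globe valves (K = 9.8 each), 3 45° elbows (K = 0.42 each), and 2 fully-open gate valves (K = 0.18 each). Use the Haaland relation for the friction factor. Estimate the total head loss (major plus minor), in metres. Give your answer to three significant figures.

H_L ≈ 4.14 m

V = 4Q/(πD²) = 1.268 m/s; V²/2g = 0.08201 m
Re = 1.21×10^6, ε/D = 4.73×10^-6 → f = 0.01131 (Haaland)
Major: h_f = f(L/D)·V²/2g = 0.01131·2587·0.08201 = 2.400 m
Minor: ΣK = 21.2; h_m = ΣK·V²/2g = 1.740 m
Total H_L = 2.400 + 1.740 = 4.141 m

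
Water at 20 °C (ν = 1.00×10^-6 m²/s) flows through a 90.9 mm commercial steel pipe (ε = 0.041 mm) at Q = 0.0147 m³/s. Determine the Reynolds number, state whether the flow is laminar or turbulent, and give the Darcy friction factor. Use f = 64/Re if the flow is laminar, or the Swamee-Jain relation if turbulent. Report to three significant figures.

V = 4Q/(πD²) = 2.265 m/s
Re = VD/ν = 2.265·0.0909/1.00×10^-6 = 2.06×10^5
Re > 4000 → turbulent; ε/D = 4.51×10^-4
Swamee-Jain: f = 0.01862

Re ≈ 2.06×10^5; turbulent; f ≈ 0.0186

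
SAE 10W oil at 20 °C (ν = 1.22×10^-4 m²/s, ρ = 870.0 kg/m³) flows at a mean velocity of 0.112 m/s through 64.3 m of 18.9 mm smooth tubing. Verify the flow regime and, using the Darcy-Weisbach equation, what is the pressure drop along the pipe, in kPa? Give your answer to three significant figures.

Re = VD/ν = 0.112·0.01890/1.22×10^-4 = 17.4 → laminar (Re < 2300)
f = 64/Re = 3.689
h_f = f(L/D)V²/(2g) = 3.689·(64.3/0.01890)·0.112²/(2·9.81) = 8.023 m
Δp = ρg·h_f = 870.0·9.81·8.023 = 68.48 kPa

Δp ≈ 68.5 kPa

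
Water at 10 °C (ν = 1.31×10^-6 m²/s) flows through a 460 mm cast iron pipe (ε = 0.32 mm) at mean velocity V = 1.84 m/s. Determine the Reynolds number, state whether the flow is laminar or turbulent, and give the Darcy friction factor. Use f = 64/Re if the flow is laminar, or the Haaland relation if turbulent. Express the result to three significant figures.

Re = VD/ν = 1.840·0.460/1.31×10^-6 = 6.46×10^5
Re > 4000 → turbulent; ε/D = 6.96×10^-4
Haaland: f = 0.01857

Re ≈ 6.46×10^5; turbulent; f ≈ 0.0186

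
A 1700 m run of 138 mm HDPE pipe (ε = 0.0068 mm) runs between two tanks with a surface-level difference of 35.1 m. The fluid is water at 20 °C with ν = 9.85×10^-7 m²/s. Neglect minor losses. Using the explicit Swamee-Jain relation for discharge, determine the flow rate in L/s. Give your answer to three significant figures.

Q ≈ 28.6 L/s

Swamee-Jain (Type II): Q = -0.965·√(gD⁵h_f/L)·ln[ε/(3.7D) + √(3.17ν²L/(gD³h_f))]
√(gD⁵h_f/L) = √(9.81·0.138⁵·35.1/1700) = 0.003184
ε/(3.7D) = 1.33×10^-5; √(3.17ν²L/(gD³h_f)) = 7.60×10^-5
Q = -0.965·0.003184·ln(8.933×10^-5) = 0.02865 m³/s
Check: V = 1.92 m/s, Re = 2.68×10^5, f = 0.01520, h_f = 35.0 m ≈ 35.1 m ✓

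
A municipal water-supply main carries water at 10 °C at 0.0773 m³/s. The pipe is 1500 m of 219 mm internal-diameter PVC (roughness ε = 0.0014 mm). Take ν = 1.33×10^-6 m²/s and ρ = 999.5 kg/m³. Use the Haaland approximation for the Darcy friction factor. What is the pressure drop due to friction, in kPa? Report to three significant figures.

V = 4Q/(πD²) = 4·0.0773/(π·0.219²) = 2.052 m/s
Re = VD/ν = 2.052·0.219/1.33×10^-6 = 3.38×10^5 → turbulent
ε/D = 0.0014/219 = 6.39×10^-6
Haaland: f = 0.01408
h_f = f(L/D)V²/(2g) = 0.01408·(1500/0.219)·2.052²/(2·9.81) = 20.70 m
Δp = ρg·h_f = 999.5·9.81·20.70 = 203.0 kPa

Δp ≈ 203 kPa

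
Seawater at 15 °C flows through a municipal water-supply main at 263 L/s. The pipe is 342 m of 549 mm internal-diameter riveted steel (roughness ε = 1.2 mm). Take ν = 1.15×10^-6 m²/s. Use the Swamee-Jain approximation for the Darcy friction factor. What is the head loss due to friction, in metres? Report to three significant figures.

h_f ≈ 0.957 m

V = 4Q/(πD²) = 4·0.263/(π·0.549²) = 1.111 m/s
Re = VD/ν = 1.111·0.549/1.15×10^-6 = 5.30×10^5 → turbulent
ε/D = 1.2/549 = 0.00219
Swamee-Jain: f = 0.02442
h_f = f(L/D)V²/(2g) = 0.02442·(342/0.549)·1.111²/(2·9.81) = 0.9569 m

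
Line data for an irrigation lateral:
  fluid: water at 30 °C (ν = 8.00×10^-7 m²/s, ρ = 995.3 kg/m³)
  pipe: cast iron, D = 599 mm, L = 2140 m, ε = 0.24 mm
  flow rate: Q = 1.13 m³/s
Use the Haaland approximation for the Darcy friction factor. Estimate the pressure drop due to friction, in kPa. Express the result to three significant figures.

V = 4Q/(πD²) = 4·1.13/(π·0.599²) = 4.010 m/s
Re = VD/ν = 4.010·0.599/8.00×10^-7 = 3.00×10^6 → turbulent
ε/D = 0.24/599 = 4.01×10^-4
Haaland: f = 0.01611
h_f = f(L/D)V²/(2g) = 0.01611·(2140/0.599)·4.010²/(2·9.81) = 47.17 m
Δp = ρg·h_f = 995.3·9.81·47.17 = 460.5 kPa

Δp ≈ 461 kPa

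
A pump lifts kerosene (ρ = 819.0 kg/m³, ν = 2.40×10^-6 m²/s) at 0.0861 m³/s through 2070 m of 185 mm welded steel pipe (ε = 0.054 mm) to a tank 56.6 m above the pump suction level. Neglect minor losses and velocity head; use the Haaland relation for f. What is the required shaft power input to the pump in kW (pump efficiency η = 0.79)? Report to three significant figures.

P_shaft ≈ 137 kW

V = 4Q/(πD²) = 3.203 m/s; Re = 2.47×10^5; ε/D = 2.92×10^-4; f = 0.01706
h_f = f(L/D)V²/2g = 99.84 m
Total head H = z + h_f = 56.6 + 99.84 = 156.4 m
P_hyd = ρgQH = 819.0·9.81·0.0861·156.4 = 108.2 kW
P_shaft = P_hyd/η = 108.2/0.79 = 137.0 kW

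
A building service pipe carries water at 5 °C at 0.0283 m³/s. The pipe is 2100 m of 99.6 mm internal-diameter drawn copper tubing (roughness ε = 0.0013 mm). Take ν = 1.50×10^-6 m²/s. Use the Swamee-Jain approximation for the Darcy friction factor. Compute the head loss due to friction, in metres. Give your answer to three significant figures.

h_f ≈ 214 m

V = 4Q/(πD²) = 4·0.0283/(π·0.0996²) = 3.632 m/s
Re = VD/ν = 3.632·0.0996/1.50×10^-6 = 2.41×10^5 → turbulent
ε/D = 0.0013/99.6 = 1.31×10^-5
Swamee-Jain: f = 0.01511
h_f = f(L/D)V²/(2g) = 0.01511·(2100/0.0996)·3.632²/(2·9.81) = 214.3 m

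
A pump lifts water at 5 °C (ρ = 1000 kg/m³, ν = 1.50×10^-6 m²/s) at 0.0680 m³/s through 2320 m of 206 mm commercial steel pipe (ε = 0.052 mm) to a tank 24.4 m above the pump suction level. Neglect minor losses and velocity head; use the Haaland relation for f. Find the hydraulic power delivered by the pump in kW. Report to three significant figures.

V = 4Q/(πD²) = 2.040 m/s; Re = 2.80×10^5; ε/D = 2.52×10^-4; f = 0.01657
h_f = f(L/D)V²/2g = 39.60 m
Total head H = z + h_f = 24.4 + 39.60 = 64.00 m
P_hyd = ρgQH = 1000·9.81·0.0680·64.00 = 42.69 kW

P_hyd ≈ 42.7 kW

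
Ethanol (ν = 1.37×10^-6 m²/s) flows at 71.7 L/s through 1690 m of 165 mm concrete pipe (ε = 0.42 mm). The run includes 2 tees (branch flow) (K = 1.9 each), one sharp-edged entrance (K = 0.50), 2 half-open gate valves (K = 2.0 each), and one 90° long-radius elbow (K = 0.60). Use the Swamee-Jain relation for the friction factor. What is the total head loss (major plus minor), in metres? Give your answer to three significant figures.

V = 4Q/(πD²) = 3.353 m/s; V²/2g = 0.5731 m
Re = 4.04×10^5, ε/D = 0.00255 → f = 0.02550 (Swamee-Jain)
Major: h_f = f(L/D)·V²/2g = 0.02550·10242·0.5731 = 149.7 m
Minor: ΣK = 8.90; h_m = ΣK·V²/2g = 5.101 m
Total H_L = 149.7 + 5.101 = 154.8 m

H_L ≈ 155 m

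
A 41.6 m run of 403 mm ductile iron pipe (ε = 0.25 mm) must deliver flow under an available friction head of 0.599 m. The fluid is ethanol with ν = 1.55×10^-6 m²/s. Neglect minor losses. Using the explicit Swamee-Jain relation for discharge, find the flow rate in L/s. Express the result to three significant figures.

Swamee-Jain (Type II): Q = -0.965·√(gD⁵h_f/L)·ln[ε/(3.7D) + √(3.17ν²L/(gD³h_f))]
√(gD⁵h_f/L) = √(9.81·0.403⁵·0.599/41.6) = 0.03875
ε/(3.7D) = 1.68×10^-4; √(3.17ν²L/(gD³h_f)) = 2.87×10^-5
Q = -0.965·0.03875·ln(1.964×10^-4) = 0.3192 m³/s
Check: V = 2.50 m/s, Re = 6.51×10^5, f = 0.01830, h_f = 0.603 m ≈ 0.599 m ✓

Q ≈ 319 L/s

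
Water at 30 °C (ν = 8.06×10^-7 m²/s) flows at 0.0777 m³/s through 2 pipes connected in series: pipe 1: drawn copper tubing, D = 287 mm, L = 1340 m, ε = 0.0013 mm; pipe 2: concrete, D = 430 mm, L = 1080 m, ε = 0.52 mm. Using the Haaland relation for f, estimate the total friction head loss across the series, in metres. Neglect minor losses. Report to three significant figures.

Pipe 1: V = 1.201 m/s, Re = 4.28×10^5, ε/D = 4.53×10^-6, f = 0.01348, h_1 = f(L/D)V²/2g = 4.628 m
Pipe 2: V = 0.5350 m/s, Re = 2.85×10^5, ε/D = 0.00121, f = 0.02140, h_2 = f(L/D)V²/2g = 0.7843 m
Series → Q common, losses add: H = Σh = 5.412 m

H ≈ 5.41 m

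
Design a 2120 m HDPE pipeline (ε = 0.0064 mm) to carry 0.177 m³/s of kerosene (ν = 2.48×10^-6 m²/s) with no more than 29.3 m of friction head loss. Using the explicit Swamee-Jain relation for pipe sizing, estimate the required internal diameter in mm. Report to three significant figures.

D ≈ 312 mm

Swamee-Jain (Type III): D = 0.66·[ε^1.25·(LQ²/(gh_f))^4.75 + ν·Q^9.4·(L/(gh_f))^5.2]^0.04
LQ²/(gh_f) = 0.2311; L/(gh_f) = 7.376
Term 1 = ε^1.25·(…)^4.75 = 3.06×10^-10; Term 2 = ν·Q^9.4·(…)^5.2 = 6.89×10^-9
D = 0.66·(3.06×10^-10 + 6.89×10^-9)^0.04 = 0.3118 m = 312 mm
Check: V = 2.32 m/s, Re = 2.91×10^5, f = 0.01469, h_f = 27.4 m ≈ 29.3 m ✓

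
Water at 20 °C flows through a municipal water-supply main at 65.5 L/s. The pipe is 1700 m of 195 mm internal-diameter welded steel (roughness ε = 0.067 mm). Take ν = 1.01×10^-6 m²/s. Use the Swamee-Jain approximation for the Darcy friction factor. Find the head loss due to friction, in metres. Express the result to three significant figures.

h_f ≈ 36.1 m

V = 4Q/(πD²) = 4·0.0655/(π·0.195²) = 2.193 m/s
Re = VD/ν = 2.193·0.195/1.01×10^-6 = 4.23×10^5 → turbulent
ε/D = 0.067/195 = 3.44×10^-4
Swamee-Jain: f = 0.01690
h_f = f(L/D)V²/(2g) = 0.01690·(1700/0.195)·2.193²/(2·9.81) = 36.11 m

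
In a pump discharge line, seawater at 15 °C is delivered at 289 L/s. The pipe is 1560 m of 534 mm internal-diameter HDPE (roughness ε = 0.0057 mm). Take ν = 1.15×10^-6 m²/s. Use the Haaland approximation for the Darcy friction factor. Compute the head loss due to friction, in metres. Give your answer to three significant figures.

V = 4Q/(πD²) = 4·0.289/(π·0.534²) = 1.290 m/s
Re = VD/ν = 1.290·0.534/1.15×10^-6 = 5.99×10^5 → turbulent
ε/D = 0.0057/534 = 1.07×10^-5
Haaland: f = 0.01279
h_f = f(L/D)V²/(2g) = 0.01279·(1560/0.534)·1.290²/(2·9.81) = 3.171 m

h_f ≈ 3.17 m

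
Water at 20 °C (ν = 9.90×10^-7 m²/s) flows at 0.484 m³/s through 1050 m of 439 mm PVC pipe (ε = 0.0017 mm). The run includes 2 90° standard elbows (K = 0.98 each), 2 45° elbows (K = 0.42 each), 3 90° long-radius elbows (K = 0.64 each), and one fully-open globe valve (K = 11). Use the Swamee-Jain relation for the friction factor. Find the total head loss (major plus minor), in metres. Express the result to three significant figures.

H_L ≈ 22.0 m

V = 4Q/(πD²) = 3.198 m/s; V²/2g = 0.5211 m
Re = 1.42×10^6, ε/D = 3.87×10^-6 → f = 0.01107 (Swamee-Jain)
Major: h_f = f(L/D)·V²/2g = 0.01107·2392·0.5211 = 13.80 m
Minor: ΣK = 15.7; h_m = ΣK·V²/2g = 8.192 m
Total H_L = 13.80 + 8.192 = 22.00 m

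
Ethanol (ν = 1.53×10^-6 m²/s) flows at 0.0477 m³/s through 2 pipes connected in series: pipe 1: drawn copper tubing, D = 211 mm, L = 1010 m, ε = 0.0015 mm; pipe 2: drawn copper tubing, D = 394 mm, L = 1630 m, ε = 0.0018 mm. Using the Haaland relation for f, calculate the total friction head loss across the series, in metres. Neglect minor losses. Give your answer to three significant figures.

H ≈ 7.71 m

Pipe 1: V = 1.364 m/s, Re = 1.88×10^5, ε/D = 7.11×10^-6, f = 0.01572, h_1 = f(L/D)V²/2g = 7.139 m
Pipe 2: V = 0.3912 m/s, Re = 1.01×10^5, ε/D = 4.57×10^-6, f = 0.01781, h_2 = f(L/D)V²/2g = 0.5749 m
Series → Q common, losses add: H = Σh = 7.714 m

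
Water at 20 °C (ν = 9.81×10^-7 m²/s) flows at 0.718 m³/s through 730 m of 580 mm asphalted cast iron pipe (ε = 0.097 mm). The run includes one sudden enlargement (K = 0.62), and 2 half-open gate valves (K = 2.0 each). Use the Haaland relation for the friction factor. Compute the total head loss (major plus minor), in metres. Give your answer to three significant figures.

V = 4Q/(πD²) = 2.718 m/s; V²/2g = 0.3764 m
Re = 1.61×10^6, ε/D = 1.67×10^-4 → f = 0.01389 (Haaland)
Major: h_f = f(L/D)·V²/2g = 0.01389·1259·0.3764 = 6.581 m
Minor: ΣK = 4.62; h_m = ΣK·V²/2g = 1.739 m
Total H_L = 6.581 + 1.739 = 8.320 m

H_L ≈ 8.32 m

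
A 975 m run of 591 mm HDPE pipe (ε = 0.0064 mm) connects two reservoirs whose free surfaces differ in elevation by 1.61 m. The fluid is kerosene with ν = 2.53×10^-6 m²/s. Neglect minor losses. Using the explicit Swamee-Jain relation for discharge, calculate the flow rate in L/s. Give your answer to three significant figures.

Swamee-Jain (Type II): Q = -0.965·√(gD⁵h_f/L)·ln[ε/(3.7D) + √(3.17ν²L/(gD³h_f))]
√(gD⁵h_f/L) = √(9.81·0.591⁵·1.61/975) = 0.03418
ε/(3.7D) = 2.93×10^-6; √(3.17ν²L/(gD³h_f)) = 7.79×10^-5
Q = -0.965·0.03418·ln(8.082×10^-5) = 0.3108 m³/s
Check: V = 1.13 m/s, Re = 2.65×10^5, f = 0.01484, h_f = 1.60 m ≈ 1.61 m ✓

Q ≈ 311 L/s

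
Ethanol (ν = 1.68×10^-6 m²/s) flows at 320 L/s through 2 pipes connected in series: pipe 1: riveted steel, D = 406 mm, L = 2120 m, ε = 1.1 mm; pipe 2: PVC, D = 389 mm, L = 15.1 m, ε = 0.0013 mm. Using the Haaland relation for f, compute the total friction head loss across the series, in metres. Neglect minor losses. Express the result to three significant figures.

H ≈ 42.0 m

Pipe 1: V = 2.472 m/s, Re = 5.97×10^5, ε/D = 0.00271, f = 0.02570, h_1 = f(L/D)V²/2g = 41.79 m
Pipe 2: V = 2.693 m/s, Re = 6.23×10^5, ε/D = 3.34×10^-6, f = 0.01260, h_2 = f(L/D)V²/2g = 0.1808 m
Series → Q common, losses add: H = Σh = 41.97 m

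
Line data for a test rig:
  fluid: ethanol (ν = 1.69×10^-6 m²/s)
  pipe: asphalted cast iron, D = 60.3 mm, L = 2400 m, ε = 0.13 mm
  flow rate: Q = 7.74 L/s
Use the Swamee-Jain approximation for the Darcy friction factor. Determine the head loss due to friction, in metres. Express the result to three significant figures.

V = 4Q/(πD²) = 4·0.00774/(π·0.0603²) = 2.710 m/s
Re = VD/ν = 2.710·0.0603/1.69×10^-6 = 9.67×10^4 → turbulent
ε/D = 0.13/60.3 = 0.00216
Swamee-Jain: f = 0.02579
h_f = f(L/D)V²/(2g) = 0.02579·(2400/0.0603)·2.710²/(2·9.81) = 384.3 m

h_f ≈ 384 m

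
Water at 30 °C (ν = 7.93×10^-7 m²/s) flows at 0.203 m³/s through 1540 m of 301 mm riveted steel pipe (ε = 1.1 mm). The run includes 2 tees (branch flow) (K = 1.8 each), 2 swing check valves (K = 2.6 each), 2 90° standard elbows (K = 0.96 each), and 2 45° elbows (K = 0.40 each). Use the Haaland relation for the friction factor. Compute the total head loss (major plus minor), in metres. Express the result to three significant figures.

V = 4Q/(πD²) = 2.853 m/s; V²/2g = 0.4148 m
Re = 1.08×10^6, ε/D = 0.00365 → f = 0.02783 (Haaland)
Major: h_f = f(L/D)·V²/2g = 0.02783·5116·0.4148 = 59.07 m
Minor: ΣK = 11.5; h_m = ΣK·V²/2g = 4.779 m
Total H_L = 59.07 + 4.779 = 63.85 m

H_L ≈ 63.8 m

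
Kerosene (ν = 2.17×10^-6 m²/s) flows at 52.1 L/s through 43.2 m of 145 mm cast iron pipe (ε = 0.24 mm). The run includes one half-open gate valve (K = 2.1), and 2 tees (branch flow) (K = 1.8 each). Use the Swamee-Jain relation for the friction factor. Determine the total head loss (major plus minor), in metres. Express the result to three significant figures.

V = 4Q/(πD²) = 3.155 m/s; V²/2g = 0.5074 m
Re = 2.11×10^5, ε/D = 0.00166 → f = 0.02342 (Swamee-Jain)
Major: h_f = f(L/D)·V²/2g = 0.02342·297.9·0.5074 = 3.540 m
Minor: ΣK = 5.70; h_m = ΣK·V²/2g = 2.892 m
Total H_L = 3.540 + 2.892 = 6.432 m

H_L ≈ 6.43 m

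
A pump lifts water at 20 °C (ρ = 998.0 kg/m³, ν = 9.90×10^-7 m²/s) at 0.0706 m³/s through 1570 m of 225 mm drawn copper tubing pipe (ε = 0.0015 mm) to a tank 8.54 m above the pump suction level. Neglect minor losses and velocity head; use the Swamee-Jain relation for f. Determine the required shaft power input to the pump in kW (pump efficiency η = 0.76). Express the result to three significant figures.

P_shaft ≈ 21.7 kW

V = 4Q/(πD²) = 1.776 m/s; Re = 4.04×10^5; ε/D = 6.67×10^-6; f = 0.01370
h_f = f(L/D)V²/2g = 15.36 m
Total head H = z + h_f = 8.54 + 15.36 = 23.90 m
P_hyd = ρgQH = 998.0·9.81·0.0706·23.90 = 16.52 kW
P_shaft = P_hyd/η = 16.52/0.76 = 21.74 kW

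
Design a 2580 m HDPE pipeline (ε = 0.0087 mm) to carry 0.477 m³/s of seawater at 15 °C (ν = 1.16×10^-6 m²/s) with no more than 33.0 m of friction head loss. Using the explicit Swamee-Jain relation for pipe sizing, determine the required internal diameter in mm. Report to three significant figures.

Swamee-Jain (Type III): D = 0.66·[ε^1.25·(LQ²/(gh_f))^4.75 + ν·Q^9.4·(L/(gh_f))^5.2]^0.04
LQ²/(gh_f) = 1.813; L/(gh_f) = 7.970
Term 1 = ε^1.25·(…)^4.75 = 7.98×10^-6; Term 2 = ν·Q^9.4·(…)^5.2 = 5.37×10^-5
D = 0.66·(7.98×10^-6 + 5.37×10^-5)^0.04 = 0.4479 m = 448 mm
Check: V = 3.03 m/s, Re = 1.17×10^6, f = 0.01181, h_f = 31.8 m ≈ 33.0 m ✓

D ≈ 448 mm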